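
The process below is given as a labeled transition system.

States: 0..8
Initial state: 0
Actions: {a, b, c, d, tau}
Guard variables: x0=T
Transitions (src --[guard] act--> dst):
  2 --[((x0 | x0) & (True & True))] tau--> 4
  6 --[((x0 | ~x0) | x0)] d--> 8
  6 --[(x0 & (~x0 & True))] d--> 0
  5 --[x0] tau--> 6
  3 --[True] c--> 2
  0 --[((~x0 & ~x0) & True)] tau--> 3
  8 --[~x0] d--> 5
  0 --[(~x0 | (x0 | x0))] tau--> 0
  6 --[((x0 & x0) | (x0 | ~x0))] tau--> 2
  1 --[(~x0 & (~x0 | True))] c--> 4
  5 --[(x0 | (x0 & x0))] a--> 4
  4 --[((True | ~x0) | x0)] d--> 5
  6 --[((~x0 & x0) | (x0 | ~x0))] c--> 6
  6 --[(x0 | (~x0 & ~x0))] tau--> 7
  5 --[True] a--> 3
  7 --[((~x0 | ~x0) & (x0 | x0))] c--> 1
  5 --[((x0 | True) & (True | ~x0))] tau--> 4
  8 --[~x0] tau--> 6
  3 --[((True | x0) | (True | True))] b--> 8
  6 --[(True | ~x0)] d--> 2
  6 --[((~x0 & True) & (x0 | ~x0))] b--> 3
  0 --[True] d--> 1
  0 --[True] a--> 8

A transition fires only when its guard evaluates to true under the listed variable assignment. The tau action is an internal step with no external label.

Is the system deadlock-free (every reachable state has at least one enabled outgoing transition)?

Reach set: {0,1,8}
  0: a→8  d→1  tau→0  [3 out]
  1: ∅  [no exit]
  8: ∅  [no exit]
witness 1: d

Answer: DEADLOCK at state 1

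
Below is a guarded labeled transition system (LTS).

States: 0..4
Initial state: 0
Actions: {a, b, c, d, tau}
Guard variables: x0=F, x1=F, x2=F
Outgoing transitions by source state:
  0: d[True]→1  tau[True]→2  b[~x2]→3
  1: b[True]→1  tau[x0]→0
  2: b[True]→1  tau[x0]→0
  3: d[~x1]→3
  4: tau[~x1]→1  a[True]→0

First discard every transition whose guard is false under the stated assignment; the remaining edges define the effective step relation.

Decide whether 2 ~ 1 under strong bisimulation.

Compute ~ classes (split until stable):
  round 0: {{0,1,2,3,4}}
  round 1: {{0},{1,2},{3},{4}}
4 equivalence class(es) (converged in 2)
[2]={1,2}  [1]={1,2}

Answer: BISIMILAR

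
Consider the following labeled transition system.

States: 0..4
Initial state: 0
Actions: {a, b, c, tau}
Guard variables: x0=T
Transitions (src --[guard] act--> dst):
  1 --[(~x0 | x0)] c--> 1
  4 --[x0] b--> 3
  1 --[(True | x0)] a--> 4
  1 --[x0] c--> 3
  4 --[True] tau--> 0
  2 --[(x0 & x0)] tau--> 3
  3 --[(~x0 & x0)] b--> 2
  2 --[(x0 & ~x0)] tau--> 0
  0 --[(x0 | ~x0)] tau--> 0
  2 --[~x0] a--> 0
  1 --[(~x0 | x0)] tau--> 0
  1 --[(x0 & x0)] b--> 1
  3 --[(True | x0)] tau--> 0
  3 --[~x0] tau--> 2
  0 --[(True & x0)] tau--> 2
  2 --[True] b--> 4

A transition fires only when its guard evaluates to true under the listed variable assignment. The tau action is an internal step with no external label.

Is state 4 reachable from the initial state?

Answer: REACHABLE

Working:
After dropping false guards: 12 live edges.
depth 0: {0}
depth 1: {2}  now seen {0,2}
depth 2: {3,4}  now seen {0,2,3,4}
Reachable = {0,2,3,4}
trace reaching 4: tau·b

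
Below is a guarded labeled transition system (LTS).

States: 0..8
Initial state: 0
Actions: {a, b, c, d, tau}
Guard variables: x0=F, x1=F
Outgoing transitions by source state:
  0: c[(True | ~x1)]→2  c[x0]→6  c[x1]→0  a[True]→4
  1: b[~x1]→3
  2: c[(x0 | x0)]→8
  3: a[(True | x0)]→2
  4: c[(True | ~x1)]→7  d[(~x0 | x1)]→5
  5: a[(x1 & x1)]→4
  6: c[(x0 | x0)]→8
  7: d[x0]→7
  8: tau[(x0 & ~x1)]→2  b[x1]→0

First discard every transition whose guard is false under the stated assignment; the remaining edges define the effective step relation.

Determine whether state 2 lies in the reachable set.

After dropping false guards: 6 live edges.
L0 = {0}
L1 = {2,4}  cumulative {0,2,4}
L2 = {5,7}  cumulative {0,2,4,5,7}
R = {0,2,4,5,7}
trace reaching 2: c

Answer: REACHABLE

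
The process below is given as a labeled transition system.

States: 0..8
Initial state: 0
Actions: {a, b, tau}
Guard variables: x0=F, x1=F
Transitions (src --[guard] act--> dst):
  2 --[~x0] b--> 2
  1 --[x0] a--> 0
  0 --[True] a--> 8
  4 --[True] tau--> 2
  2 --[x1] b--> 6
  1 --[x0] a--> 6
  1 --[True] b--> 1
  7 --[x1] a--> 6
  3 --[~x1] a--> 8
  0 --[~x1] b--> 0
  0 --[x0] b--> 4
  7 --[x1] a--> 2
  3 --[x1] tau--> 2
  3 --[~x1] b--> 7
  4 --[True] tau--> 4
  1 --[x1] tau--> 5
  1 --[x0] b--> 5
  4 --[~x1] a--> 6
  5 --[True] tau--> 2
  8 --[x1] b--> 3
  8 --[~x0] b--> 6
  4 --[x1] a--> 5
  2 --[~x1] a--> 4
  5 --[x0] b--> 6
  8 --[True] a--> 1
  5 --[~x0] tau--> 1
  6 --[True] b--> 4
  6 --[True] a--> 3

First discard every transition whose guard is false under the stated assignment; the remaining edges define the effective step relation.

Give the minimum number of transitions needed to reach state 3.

Answer: 3

Analysis:
Breadth-first toward 3:
  L0 = {0}
  L1 = {8}
  L2 = {1,6}
  L3 = {3,4}
depth(3)=3, e.g. a·b·a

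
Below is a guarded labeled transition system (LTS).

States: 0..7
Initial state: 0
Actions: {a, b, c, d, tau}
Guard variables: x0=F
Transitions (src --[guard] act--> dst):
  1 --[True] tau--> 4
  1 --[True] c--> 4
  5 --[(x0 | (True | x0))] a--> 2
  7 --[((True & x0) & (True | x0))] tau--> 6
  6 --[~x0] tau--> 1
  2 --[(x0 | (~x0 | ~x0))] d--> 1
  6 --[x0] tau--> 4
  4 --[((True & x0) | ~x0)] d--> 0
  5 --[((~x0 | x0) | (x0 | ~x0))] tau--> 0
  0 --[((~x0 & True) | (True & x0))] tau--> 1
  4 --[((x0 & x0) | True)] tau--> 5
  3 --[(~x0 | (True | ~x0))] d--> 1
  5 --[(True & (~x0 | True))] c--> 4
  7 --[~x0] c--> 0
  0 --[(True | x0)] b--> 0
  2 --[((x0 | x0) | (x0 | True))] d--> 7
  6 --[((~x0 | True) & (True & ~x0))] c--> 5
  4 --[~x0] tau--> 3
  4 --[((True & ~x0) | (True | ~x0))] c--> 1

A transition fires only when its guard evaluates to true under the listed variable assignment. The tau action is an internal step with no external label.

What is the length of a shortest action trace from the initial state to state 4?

Answer: 2

Working:
Breadth-first toward 4:
  L0 = {0}
  L1 = {1}
  L2 = {4}
first hit 4 at d=2 via tau·c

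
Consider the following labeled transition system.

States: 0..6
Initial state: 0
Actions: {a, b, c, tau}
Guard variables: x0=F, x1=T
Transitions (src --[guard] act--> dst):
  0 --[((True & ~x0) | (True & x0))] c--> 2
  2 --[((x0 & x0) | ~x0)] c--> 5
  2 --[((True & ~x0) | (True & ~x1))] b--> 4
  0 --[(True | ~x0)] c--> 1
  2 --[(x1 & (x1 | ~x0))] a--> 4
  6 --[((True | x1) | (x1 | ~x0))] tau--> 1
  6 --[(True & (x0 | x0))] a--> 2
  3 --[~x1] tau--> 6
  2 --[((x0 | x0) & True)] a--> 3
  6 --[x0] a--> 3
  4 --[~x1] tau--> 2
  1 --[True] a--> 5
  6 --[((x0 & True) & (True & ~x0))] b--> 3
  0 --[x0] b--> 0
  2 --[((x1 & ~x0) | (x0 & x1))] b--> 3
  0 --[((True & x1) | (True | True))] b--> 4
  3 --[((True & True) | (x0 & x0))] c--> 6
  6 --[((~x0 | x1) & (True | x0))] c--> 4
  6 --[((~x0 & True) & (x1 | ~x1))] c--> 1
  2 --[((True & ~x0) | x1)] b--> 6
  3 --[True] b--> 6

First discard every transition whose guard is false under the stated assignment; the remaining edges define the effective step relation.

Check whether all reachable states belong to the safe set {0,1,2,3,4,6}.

Inv-set: {0,1,2,3,4,6}
R = {0,1,2,3,4,5,6}
  0: ok
  1: ok
  2: ok
  3: ok
  4: ok
  5: outside
  6: ok
counterexample path to 5: c·a

Answer: INVARIANT VIOLATED at state 5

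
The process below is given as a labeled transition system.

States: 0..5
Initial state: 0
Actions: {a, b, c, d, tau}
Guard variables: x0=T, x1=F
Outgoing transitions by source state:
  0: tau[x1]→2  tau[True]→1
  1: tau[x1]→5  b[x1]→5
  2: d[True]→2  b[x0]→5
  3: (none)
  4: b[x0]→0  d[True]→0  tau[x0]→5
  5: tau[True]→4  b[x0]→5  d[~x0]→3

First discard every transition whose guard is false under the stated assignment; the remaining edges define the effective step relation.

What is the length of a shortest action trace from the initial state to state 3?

Answer: UNREACHABLE

Working:
Breadth-first toward 3:
  depth 0: {0}
  depth 1: {1}
3 never appears.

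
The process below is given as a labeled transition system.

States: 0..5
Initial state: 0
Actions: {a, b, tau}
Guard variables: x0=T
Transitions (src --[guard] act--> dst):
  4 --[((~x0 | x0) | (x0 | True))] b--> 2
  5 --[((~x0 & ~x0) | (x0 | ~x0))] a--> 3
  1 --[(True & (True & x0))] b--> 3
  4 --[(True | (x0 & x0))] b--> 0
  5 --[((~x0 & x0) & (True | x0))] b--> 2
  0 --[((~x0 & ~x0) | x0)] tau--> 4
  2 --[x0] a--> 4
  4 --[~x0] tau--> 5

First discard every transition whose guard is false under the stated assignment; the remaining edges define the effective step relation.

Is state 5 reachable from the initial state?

Answer: UNREACHABLE

Trace:
6 transition(s) survive guard evaluation.
L0 = {0}
L1 = {4}  total {0,4}
L2 = {2}  total {0,2,4}
Reachable = {0,2,4}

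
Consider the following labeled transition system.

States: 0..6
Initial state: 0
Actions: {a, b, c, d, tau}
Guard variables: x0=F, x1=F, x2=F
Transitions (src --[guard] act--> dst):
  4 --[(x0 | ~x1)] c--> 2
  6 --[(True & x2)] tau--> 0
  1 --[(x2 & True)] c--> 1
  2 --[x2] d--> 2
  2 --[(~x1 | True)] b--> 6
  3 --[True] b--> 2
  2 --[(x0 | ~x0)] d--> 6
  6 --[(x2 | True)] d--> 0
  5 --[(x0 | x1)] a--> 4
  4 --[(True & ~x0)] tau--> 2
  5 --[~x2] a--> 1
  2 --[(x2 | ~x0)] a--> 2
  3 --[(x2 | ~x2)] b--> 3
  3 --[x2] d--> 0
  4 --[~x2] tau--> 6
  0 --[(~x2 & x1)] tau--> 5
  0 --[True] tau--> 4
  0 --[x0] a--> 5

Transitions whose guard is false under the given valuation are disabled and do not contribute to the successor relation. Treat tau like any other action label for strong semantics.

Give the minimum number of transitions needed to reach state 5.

Layered search for 5:
  depth 0: {0}
  depth 1: {4}
  depth 2: {2,6}
5 never appears.

Answer: UNREACHABLE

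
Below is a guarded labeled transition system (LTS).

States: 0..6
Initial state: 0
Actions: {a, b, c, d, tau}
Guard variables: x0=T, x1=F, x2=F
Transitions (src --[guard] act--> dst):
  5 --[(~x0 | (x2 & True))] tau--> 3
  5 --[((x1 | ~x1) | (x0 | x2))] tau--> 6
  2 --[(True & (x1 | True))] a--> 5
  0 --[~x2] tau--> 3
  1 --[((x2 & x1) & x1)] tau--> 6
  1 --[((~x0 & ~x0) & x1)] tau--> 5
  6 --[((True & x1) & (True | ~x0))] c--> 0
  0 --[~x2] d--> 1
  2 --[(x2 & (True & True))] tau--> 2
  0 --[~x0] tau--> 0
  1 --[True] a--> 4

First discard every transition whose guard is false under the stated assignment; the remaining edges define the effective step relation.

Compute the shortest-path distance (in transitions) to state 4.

BFS to 4:
  Layer 0: {0}
  Layer 1: {1,3}
  Layer 2: {4}
4 enters at depth 2; path d·a

Answer: 2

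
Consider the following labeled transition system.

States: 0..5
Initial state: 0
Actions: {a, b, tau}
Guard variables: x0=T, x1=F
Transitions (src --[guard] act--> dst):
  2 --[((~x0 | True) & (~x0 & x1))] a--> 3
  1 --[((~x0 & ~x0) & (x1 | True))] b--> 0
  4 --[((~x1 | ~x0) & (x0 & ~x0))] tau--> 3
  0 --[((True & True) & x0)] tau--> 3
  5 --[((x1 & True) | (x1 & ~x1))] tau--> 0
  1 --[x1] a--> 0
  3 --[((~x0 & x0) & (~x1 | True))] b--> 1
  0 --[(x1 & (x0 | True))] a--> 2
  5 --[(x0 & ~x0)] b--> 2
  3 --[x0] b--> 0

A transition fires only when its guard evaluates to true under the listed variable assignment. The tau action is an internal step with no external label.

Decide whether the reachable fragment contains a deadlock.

Reachable = {0,3}
  0: tau→3  [1 exit(s)]
  3: b→0  [1 exit(s)]

Answer: DEADLOCK-FREE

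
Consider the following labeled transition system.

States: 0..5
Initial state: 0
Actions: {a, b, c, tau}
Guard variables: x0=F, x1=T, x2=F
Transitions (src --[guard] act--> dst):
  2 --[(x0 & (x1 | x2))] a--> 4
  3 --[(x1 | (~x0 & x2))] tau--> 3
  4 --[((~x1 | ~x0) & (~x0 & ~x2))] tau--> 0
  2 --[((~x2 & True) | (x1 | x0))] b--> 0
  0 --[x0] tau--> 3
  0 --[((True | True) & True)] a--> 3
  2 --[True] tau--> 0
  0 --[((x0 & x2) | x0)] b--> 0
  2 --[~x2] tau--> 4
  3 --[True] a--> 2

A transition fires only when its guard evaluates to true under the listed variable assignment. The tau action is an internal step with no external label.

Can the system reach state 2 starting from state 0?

Answer: REACHABLE

Analysis:
Guard filter leaves 7 enabled edge(s).
L0 = {0}
L1 = {3}  now seen {0,3}
L2 = {2}  now seen {0,2,3}
L3 = {4}  now seen {0,2,3,4}
R = {0,2,3,4}
witness 2: a·a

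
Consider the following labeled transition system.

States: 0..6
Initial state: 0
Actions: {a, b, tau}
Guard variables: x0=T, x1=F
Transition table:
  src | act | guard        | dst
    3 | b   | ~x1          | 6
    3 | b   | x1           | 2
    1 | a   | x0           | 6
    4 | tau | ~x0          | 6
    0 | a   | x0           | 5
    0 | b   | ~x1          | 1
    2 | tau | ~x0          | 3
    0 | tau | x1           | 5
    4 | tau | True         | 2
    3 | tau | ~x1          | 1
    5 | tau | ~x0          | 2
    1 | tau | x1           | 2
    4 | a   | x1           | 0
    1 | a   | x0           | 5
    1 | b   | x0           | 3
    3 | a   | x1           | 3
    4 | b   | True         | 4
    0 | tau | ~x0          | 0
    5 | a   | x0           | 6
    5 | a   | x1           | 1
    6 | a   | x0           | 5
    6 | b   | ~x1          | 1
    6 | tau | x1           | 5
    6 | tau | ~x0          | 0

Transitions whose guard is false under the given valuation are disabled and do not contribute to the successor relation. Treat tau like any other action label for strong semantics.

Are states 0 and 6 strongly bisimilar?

Answer: BISIMILAR

Trace:
Bisimulation quotient by refinement:
  P[0] = {{0,1,2,3,4,5,6}}
  P[1] = {{0,1,6},{2},{3,4},{5}}
  P[2] = {{0,6},{1},{2},{3},{4},{5}}
stable after 3 split(s): 6 block(s)
[0]={0,6}  [6]={0,6}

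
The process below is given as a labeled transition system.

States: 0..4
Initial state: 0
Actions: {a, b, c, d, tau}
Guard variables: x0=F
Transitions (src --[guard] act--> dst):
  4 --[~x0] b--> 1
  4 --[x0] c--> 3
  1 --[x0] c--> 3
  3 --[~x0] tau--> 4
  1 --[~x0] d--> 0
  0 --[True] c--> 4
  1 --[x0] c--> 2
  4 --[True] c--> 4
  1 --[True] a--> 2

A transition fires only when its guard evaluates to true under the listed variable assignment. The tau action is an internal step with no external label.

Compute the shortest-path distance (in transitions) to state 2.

Layered search for 2:
  Layer 0: {0}
  Layer 1: {4}
  Layer 2: {1}
  Layer 3: {2}
2 enters at depth 3; path c·b·a

Answer: 3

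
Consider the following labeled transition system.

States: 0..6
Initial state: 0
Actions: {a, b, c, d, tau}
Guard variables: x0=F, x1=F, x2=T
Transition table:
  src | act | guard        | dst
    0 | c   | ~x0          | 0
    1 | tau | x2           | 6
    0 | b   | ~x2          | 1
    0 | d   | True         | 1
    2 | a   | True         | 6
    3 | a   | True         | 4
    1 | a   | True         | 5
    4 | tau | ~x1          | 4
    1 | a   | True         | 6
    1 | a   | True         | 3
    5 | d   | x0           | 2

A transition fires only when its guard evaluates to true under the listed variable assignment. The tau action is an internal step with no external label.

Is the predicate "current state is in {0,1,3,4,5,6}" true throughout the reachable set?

Answer: INVARIANT HOLDS

Analysis:
Inv-set: {0,1,3,4,5,6}
Reachable = {0,1,3,4,5,6}
  0: ✓
  1: ✓
  3: ✓
  4: ✓
  5: ✓
  6: ✓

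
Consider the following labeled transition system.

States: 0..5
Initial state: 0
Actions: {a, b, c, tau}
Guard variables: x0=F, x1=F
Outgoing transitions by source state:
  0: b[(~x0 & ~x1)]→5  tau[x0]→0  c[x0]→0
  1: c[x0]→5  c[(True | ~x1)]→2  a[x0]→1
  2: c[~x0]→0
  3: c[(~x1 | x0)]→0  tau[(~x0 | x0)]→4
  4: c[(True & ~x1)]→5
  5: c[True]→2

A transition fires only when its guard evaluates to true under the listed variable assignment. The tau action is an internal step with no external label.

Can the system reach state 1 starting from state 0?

After dropping false guards: 7 live edges.
L0 = {0}
L1 = {5}  cumulative {0,5}
L2 = {2}  cumulative {0,2,5}
R = {0,2,5}

Answer: UNREACHABLE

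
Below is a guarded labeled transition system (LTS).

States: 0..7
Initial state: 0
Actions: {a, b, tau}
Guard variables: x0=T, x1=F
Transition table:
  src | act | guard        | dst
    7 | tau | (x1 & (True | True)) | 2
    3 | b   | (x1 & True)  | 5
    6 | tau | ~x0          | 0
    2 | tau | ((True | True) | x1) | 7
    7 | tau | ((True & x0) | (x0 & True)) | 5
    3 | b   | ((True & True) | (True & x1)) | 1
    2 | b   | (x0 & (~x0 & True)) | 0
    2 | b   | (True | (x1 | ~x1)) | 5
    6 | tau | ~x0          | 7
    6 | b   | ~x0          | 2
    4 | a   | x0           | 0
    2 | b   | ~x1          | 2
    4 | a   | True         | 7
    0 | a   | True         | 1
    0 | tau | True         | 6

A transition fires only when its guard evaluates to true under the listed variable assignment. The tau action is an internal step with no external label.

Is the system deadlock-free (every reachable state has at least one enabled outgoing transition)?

Answer: DEADLOCK at state 1

Working:
R = {0,1,6}
  0: a→1  tau→6  [2 out]
  1: ∅  [deadlock]
  6: ∅  [deadlock]
witness 1: a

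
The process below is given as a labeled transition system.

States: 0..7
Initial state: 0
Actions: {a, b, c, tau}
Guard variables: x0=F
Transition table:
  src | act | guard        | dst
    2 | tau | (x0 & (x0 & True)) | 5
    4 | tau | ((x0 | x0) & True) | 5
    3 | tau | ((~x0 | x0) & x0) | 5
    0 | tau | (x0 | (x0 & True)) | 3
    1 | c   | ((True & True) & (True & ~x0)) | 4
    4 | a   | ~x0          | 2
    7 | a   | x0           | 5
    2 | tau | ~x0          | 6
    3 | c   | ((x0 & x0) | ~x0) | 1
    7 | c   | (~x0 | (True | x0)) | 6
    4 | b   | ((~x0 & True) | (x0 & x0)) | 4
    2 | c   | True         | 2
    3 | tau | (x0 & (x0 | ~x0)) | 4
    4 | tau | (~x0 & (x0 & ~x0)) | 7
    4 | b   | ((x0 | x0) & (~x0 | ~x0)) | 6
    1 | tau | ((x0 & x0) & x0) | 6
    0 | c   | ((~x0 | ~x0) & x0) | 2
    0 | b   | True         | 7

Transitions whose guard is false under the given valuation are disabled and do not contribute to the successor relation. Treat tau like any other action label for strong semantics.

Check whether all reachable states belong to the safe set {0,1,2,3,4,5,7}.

Inv-set: {0,1,2,3,4,5,7}
Reach set: {0,6,7}
  0: safe
  6: outside
  7: safe
witness against invariant: b·c → 6

Answer: INVARIANT VIOLATED at state 6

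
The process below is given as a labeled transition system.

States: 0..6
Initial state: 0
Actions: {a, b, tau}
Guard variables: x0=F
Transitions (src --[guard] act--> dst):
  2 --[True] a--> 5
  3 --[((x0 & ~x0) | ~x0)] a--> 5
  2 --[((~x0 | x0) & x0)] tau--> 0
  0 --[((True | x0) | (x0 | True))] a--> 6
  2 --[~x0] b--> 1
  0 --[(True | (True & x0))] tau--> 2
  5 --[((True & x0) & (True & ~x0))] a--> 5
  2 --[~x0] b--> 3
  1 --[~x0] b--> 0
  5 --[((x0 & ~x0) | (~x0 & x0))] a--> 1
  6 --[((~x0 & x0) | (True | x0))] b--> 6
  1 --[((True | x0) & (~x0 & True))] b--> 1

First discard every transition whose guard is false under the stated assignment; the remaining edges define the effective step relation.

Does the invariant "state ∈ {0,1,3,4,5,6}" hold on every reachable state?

Answer: INVARIANT VIOLATED at state 2

Analysis:
Allowed set {0,1,3,4,5,6}
Reachable = {0,1,2,3,5,6}
  0: ok
  1: ok
  2: outside
  3: ok
  5: ok
  6: ok
counterexample path to 2: tau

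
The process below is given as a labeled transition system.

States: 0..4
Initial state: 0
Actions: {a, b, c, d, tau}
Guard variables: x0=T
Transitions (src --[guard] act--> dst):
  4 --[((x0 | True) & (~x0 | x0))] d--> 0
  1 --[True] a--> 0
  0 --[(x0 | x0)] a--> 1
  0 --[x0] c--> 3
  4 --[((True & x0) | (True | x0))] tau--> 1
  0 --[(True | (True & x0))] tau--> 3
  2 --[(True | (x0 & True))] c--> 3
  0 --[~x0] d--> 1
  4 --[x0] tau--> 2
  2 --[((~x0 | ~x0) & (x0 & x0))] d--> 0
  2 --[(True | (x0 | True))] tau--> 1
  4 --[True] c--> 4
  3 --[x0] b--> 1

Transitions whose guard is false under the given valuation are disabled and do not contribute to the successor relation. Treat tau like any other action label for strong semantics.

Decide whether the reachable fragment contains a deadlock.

Answer: DEADLOCK-FREE

Analysis:
Reachable = {0,1,3}
  0: a→1  c→3  tau→3  [deg 3]
  1: a→0  [deg 1]
  3: b→1  [deg 1]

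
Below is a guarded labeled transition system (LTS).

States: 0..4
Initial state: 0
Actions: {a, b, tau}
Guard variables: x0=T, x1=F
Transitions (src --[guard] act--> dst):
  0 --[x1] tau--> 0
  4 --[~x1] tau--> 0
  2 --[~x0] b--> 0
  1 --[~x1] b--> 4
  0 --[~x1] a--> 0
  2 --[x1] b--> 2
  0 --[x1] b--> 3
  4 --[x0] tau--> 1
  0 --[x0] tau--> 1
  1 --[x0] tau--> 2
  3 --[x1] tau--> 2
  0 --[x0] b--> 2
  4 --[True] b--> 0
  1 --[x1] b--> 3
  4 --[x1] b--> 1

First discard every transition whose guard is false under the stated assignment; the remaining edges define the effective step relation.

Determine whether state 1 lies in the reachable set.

Answer: REACHABLE

Trace:
Guard filter leaves 8 enabled edge(s).
Layer 0: {0}
Layer 1: {1,2}  cumulative {0,1,2}
Layer 2: {4}  cumulative {0,1,2,4}
Reach set: {0,1,2,4}
witness 1: tau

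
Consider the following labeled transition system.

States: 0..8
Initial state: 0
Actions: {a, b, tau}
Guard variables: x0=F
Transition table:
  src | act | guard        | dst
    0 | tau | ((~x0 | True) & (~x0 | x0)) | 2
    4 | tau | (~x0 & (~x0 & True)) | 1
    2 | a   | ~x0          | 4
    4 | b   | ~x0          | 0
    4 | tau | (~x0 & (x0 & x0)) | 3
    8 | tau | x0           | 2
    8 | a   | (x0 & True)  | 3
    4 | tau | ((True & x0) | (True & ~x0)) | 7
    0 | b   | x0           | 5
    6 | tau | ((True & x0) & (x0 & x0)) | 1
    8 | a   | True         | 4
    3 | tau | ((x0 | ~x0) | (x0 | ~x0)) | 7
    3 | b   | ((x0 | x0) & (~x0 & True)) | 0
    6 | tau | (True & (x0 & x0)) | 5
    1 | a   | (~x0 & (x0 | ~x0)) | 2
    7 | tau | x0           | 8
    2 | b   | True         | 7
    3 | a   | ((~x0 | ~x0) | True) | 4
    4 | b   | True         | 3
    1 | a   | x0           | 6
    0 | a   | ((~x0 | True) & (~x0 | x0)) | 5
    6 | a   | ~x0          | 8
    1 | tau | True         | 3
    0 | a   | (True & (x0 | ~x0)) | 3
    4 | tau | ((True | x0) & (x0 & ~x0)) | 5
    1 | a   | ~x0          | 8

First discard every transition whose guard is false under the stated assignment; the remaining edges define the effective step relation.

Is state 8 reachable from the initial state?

Guard filter leaves 16 enabled edge(s).
depth 0: {0}
depth 1: {2,3,5}  total {0,2,3,5}
depth 2: {4,7}  total {0,2,3,4,5,7}
depth 3: {1}  total {0,1,2,3,4,5,7}
depth 4: {8}  total {0,1,2,3,4,5,7,8}
R = {0,1,2,3,4,5,7,8}
trace reaching 8: tau·a·tau·a

Answer: REACHABLE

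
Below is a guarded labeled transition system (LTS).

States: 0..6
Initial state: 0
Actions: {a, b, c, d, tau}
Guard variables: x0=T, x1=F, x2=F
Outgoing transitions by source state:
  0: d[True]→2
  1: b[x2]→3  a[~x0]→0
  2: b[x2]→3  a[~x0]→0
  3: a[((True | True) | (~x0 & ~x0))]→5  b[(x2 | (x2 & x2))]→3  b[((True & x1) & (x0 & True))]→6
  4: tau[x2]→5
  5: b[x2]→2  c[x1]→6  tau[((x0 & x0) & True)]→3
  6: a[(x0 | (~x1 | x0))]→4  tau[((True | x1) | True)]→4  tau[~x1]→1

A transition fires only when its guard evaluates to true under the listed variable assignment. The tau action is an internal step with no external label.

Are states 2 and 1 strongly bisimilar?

Bisimulation quotient by refinement:
  P[0] = {{0,1,2,3,4,5,6}}
  P[1] = {{0},{1,2,4},{3},{5},{6}}
5 equivalence class(es) (converged in 2)
class of 2: {1,2,4}; class of 1: {1,2,4}

Answer: BISIMILAR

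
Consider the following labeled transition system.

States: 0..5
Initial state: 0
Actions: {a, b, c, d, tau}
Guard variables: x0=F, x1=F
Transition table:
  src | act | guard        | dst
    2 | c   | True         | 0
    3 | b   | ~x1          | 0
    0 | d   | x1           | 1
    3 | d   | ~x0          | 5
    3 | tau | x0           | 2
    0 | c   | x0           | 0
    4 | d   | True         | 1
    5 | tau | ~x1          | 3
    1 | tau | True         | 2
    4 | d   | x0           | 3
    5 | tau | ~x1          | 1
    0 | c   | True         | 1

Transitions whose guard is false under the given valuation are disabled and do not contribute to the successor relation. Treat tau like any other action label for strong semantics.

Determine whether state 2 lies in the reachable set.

Answer: REACHABLE

Trace:
After dropping false guards: 8 live edges.
L0 = {0}
L1 = {1}  cumulative {0,1}
L2 = {2}  cumulative {0,1,2}
R = {0,1,2}
witness 2: c·tau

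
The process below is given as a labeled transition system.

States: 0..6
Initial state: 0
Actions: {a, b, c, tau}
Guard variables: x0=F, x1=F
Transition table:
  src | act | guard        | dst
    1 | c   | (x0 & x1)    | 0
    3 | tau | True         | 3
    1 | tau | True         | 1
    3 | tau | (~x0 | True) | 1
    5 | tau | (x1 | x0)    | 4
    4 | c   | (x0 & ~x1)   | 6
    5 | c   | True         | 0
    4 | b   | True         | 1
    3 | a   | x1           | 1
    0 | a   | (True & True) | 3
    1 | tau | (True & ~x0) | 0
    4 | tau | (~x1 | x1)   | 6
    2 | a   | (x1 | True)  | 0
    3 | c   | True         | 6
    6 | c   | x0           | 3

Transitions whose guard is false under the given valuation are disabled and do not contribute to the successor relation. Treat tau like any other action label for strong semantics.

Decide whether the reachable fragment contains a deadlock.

R = {0,1,3,6}
  0: a→3  [1 out]
  1: tau→0  tau→1  [2 out]
  3: c→6  tau→1  tau→3  [3 out]
  6: ∅  [deadlock]
trace reaching 6: a·c

Answer: DEADLOCK at state 6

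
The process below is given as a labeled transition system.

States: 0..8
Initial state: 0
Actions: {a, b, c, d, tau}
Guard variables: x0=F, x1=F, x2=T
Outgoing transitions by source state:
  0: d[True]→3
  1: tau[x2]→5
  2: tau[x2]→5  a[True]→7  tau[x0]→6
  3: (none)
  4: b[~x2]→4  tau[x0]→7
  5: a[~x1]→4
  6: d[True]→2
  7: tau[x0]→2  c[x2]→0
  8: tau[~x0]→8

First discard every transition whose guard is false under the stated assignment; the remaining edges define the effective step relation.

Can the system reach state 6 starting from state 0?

After dropping false guards: 8 live edges.
L0 = {0}
L1 = {3}  now seen {0,3}
Reachable = {0,3}

Answer: UNREACHABLE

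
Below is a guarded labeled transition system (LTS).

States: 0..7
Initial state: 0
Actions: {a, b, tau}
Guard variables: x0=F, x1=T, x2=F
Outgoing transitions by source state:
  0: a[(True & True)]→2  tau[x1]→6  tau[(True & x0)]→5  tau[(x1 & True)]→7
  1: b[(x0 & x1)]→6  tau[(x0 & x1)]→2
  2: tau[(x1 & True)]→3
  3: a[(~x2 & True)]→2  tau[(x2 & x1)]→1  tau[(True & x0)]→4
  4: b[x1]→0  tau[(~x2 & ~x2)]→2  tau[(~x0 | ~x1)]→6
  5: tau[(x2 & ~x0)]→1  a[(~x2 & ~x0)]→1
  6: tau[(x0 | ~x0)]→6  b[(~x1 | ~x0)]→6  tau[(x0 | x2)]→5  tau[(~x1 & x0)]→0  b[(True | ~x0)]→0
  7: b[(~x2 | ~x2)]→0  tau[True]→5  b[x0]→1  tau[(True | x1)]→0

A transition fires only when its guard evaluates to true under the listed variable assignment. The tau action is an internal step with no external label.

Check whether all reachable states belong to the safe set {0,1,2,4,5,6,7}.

Safe = {0,1,2,4,5,6,7}
Reach set: {0,1,2,3,5,6,7}
  0: ✓
  1: ✓
  2: ✓
  3: outside
  5: ✓
  6: ✓
  7: ✓
witness against invariant: a·tau → 3

Answer: INVARIANT VIOLATED at state 3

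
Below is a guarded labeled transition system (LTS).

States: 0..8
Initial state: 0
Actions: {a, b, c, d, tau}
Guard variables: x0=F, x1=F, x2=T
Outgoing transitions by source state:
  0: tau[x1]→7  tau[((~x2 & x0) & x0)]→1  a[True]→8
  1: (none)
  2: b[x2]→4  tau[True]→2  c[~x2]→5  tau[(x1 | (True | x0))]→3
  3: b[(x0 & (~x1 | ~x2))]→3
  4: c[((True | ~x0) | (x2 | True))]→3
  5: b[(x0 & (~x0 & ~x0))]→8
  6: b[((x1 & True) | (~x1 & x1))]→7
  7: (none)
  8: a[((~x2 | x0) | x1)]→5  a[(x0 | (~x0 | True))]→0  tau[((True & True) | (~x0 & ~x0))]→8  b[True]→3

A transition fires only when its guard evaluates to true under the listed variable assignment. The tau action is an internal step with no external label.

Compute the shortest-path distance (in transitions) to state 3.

Breadth-first toward 3:
  depth 0: {0}
  depth 1: {8}
  depth 2: {3}
depth(3)=2, e.g. a·b

Answer: 2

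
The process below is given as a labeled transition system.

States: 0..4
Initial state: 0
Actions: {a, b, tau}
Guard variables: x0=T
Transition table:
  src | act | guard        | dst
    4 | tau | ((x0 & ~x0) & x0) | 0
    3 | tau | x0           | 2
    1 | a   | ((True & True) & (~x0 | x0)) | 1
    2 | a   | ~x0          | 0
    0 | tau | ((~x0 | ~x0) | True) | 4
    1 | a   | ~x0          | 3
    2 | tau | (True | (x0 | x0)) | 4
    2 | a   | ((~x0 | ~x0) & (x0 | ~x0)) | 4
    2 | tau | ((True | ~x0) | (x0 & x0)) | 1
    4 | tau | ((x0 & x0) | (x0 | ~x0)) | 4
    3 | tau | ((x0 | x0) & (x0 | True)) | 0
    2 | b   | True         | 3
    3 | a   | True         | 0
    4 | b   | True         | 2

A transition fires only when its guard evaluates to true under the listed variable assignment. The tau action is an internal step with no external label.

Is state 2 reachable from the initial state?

Guard filter leaves 10 enabled edge(s).
depth 0: {0}
depth 1: {4}  cumulative {0,4}
depth 2: {2}  cumulative {0,2,4}
depth 3: {1,3}  cumulative {0,1,2,3,4}
Reachable = {0,1,2,3,4}
Path to 2: tau·b

Answer: REACHABLE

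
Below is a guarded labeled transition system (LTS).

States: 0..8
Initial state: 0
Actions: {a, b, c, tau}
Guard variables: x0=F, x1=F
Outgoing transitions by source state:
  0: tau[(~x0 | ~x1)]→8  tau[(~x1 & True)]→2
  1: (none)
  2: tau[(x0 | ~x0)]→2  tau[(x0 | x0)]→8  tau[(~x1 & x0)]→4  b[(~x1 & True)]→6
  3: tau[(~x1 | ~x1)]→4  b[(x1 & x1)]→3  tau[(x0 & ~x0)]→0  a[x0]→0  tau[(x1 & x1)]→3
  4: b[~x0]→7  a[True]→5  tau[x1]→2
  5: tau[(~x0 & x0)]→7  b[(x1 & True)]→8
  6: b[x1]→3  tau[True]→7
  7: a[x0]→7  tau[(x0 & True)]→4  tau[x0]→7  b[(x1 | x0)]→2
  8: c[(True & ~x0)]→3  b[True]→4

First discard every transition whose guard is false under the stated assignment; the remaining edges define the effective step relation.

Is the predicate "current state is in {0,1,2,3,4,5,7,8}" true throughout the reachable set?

Answer: INVARIANT VIOLATED at state 6

Trace:
Allowed set {0,1,2,3,4,5,7,8}
Reachable = {0,2,3,4,5,6,7,8}
  0: safe
  2: safe
  3: safe
  4: safe
  5: safe
  6: VIOLATES
  7: safe
  8: safe
reach 6 via tau·b — violates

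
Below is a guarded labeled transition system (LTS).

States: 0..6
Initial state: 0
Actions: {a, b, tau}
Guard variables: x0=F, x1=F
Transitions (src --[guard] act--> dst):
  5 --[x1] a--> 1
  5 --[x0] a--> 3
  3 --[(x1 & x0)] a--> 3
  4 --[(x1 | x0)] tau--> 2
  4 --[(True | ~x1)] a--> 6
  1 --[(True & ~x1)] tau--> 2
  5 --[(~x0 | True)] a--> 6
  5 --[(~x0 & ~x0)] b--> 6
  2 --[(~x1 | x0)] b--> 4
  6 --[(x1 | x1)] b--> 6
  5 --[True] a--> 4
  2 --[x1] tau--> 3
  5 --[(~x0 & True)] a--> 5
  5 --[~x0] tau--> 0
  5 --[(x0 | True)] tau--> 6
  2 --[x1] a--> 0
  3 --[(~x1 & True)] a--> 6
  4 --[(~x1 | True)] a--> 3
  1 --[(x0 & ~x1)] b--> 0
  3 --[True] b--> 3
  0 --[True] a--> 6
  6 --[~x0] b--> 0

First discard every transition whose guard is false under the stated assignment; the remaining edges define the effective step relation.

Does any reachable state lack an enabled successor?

Answer: DEADLOCK-FREE

Analysis:
R = {0,6}
  0: a→6  [deg 1]
  6: b→0  [deg 1]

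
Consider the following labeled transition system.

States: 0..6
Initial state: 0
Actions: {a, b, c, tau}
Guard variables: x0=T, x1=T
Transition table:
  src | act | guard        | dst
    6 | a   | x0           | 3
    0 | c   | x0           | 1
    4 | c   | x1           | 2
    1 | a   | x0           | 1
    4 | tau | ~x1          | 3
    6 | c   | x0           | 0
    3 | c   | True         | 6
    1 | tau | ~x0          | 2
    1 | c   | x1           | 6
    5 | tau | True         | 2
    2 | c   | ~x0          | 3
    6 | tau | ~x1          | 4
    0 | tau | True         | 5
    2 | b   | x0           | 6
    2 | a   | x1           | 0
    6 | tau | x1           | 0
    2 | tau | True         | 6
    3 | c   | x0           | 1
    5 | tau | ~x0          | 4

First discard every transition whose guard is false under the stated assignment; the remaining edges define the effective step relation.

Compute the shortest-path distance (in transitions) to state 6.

BFS to 6:
  Layer 0: {0}
  Layer 1: {1,5}
  Layer 2: {2,6}
6 enters at depth 2; path c·c

Answer: 2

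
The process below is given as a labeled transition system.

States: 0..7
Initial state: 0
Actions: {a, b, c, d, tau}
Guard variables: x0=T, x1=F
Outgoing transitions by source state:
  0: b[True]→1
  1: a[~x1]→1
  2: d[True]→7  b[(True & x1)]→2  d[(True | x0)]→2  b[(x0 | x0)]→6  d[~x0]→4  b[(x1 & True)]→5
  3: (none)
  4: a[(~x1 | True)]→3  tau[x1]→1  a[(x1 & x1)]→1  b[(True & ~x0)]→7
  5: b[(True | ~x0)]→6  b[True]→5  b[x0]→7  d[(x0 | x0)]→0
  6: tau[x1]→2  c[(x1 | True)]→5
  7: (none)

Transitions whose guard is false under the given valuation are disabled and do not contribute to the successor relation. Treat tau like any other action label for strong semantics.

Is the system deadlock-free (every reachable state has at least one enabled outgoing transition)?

Reachable = {0,1}
  0: b→1  [deg 1]
  1: a→1  [deg 1]

Answer: DEADLOCK-FREE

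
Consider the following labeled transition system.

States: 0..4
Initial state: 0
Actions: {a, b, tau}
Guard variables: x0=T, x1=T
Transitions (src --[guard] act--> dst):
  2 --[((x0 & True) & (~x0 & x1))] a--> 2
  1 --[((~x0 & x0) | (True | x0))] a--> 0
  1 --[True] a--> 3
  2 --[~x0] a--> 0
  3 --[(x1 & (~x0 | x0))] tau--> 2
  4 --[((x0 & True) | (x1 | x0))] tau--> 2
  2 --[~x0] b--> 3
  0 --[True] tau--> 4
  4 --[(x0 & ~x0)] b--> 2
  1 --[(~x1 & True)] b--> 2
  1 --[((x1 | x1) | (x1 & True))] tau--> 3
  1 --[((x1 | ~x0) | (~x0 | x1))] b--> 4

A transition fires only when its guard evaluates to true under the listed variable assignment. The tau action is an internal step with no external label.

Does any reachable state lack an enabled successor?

Answer: DEADLOCK at state 2

Working:
Reachable = {0,2,4}
  0: tau→4  [deg 1]
  2: ∅  [deadlock]
  4: tau→2  [deg 1]
trace reaching 2: tau·tau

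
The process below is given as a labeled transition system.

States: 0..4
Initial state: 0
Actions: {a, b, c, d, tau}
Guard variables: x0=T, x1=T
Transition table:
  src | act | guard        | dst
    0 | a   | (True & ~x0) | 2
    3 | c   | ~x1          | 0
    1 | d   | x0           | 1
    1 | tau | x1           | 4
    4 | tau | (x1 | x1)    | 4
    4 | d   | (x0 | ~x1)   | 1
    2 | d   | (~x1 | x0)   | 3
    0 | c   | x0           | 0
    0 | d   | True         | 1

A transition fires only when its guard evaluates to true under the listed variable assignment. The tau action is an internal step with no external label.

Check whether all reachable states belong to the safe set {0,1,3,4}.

Inv-set: {0,1,3,4}
Reach set: {0,1,4}
  0: safe
  1: safe
  4: safe

Answer: INVARIANT HOLDS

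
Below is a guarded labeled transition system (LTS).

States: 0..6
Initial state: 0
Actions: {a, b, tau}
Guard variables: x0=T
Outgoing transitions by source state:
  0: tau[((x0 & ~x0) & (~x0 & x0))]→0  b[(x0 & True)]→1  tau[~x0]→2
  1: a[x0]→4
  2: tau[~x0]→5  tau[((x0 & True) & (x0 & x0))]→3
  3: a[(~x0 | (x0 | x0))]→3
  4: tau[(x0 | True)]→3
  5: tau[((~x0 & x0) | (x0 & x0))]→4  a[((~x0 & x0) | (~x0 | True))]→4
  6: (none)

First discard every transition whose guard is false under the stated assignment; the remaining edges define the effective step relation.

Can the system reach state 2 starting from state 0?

Guard filter leaves 7 enabled edge(s).
L0 = {0}
L1 = {1}  total {0,1}
L2 = {4}  total {0,1,4}
L3 = {3}  total {0,1,3,4}
Reachable = {0,1,3,4}

Answer: UNREACHABLE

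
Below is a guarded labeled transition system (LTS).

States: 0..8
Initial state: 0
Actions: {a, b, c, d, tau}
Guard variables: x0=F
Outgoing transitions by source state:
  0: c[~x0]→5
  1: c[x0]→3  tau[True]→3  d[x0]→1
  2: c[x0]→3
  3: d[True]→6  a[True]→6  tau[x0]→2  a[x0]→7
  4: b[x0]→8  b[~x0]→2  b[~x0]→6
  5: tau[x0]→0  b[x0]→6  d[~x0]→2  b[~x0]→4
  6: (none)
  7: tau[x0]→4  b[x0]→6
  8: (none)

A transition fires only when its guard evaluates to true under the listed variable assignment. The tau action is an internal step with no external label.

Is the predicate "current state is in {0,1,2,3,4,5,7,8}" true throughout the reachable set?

Allowed set {0,1,2,3,4,5,7,8}
Reach set: {0,2,4,5,6}
  0: ✓
  2: ✓
  4: ✓
  5: ✓
  6: ✗ unsafe
counterexample path to 6: c·b·b

Answer: INVARIANT VIOLATED at state 6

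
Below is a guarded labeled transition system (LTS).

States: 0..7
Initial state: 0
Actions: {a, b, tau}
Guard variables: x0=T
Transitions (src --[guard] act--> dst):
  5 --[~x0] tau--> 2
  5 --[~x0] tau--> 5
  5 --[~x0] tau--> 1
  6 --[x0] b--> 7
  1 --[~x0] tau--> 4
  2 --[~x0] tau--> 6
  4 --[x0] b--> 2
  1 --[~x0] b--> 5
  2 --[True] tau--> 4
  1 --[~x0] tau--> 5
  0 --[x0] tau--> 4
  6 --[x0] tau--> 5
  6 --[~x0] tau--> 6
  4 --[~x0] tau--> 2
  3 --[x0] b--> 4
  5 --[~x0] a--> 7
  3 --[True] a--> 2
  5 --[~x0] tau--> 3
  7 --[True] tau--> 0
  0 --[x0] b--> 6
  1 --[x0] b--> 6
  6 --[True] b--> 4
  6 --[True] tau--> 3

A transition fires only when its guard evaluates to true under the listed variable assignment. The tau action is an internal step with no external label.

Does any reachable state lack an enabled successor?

Reachable = {0,2,3,4,5,6,7}
  0: b→6  tau→4  [2 exit(s)]
  2: tau→4  [1 exit(s)]
  3: a→2  b→4  [2 exit(s)]
  4: b→2  [1 exit(s)]
  5: ∅  [no exit]
  6: b→4  b→7  tau→3  tau→5  [4 exit(s)]
  7: tau→0  [1 exit(s)]
Path to 5: b·tau

Answer: DEADLOCK at state 5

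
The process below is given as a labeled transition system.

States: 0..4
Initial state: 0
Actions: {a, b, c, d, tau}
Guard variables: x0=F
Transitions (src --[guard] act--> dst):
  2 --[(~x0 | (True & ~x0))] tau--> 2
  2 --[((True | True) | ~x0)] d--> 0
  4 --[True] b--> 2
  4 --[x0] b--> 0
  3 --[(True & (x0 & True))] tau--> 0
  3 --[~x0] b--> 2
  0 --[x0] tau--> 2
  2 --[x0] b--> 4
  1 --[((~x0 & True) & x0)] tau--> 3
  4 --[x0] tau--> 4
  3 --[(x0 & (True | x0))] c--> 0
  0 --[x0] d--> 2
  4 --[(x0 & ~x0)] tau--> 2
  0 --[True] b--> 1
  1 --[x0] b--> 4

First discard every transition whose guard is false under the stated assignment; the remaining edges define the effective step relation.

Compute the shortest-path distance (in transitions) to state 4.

Answer: UNREACHABLE

Trace:
BFS to 4:
  L0 = {0}
  L1 = {1}
4 never appears.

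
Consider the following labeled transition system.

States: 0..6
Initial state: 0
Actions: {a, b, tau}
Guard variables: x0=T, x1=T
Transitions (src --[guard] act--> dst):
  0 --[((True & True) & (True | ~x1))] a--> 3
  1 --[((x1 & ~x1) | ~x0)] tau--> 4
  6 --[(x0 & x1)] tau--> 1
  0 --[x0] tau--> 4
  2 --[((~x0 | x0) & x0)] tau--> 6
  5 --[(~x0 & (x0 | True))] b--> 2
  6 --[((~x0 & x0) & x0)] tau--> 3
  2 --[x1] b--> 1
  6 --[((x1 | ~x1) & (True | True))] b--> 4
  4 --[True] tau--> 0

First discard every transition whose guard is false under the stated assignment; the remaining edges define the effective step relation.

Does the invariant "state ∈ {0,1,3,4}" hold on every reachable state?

Allowed set {0,1,3,4}
Reach set: {0,3,4}
  0: ok
  3: ok
  4: ok

Answer: INVARIANT HOLDS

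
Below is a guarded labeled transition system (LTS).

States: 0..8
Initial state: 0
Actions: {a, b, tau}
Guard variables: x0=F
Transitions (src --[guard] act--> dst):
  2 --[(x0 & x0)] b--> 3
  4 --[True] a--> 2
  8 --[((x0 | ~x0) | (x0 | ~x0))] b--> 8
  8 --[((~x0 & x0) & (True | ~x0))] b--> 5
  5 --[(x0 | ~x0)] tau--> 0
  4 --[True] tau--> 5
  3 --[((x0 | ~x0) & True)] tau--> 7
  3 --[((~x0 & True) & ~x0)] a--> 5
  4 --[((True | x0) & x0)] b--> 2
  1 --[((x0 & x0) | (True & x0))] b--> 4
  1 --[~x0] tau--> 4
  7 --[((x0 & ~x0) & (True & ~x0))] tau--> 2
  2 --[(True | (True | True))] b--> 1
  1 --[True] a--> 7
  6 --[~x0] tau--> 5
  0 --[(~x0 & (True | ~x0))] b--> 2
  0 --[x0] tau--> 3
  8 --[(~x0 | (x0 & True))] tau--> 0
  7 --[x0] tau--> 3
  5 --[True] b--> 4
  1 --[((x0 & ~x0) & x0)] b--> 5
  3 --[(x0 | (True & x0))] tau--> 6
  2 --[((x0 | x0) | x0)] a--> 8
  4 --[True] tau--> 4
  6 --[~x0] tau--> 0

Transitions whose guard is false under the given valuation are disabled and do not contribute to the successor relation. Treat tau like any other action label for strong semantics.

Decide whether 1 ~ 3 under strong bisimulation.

Answer: NOT BISIMILAR

Analysis:
Bisimulation quotient by refinement:
  round 0: {{0,1,2,3,4,5,6,7,8}}
  round 1: {{0,2},{1,3,4},{5,8},{6},{7}}
  round 2: {{0},{1},{2},{3},{4},{5},{6},{7},{8}}
stable after 3 split(s): 9 block(s)
[1]={1}  [3]={3}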